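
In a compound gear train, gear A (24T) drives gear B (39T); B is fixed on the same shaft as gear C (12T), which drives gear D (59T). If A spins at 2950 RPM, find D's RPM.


Stage 1: RPM_B = RPM_A × t_A/t_B = 2950 × 24/39 = 70800/39 ≈ 1815.38
B and C share a shaft → RPM_C = RPM_B
Stage 2: RPM_D = RPM_C × t_C/t_D = RPM_A × (t_A×t_C)/(t_B×t_D)
Overall ratio = (24×12)/(39×59) = 288/2301
RPM_D = 2950 × 288/2301 = 849600/2301
≈ 369.23 RPM

369.23 RPM


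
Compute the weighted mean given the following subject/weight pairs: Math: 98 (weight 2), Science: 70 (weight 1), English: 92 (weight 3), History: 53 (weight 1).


Numerator = 98×2 + 70×1 + 92×3 + 53×1
= 196 + 70 + 276 + 53
= 595
Total weight = 7
Weighted avg = 595/7
= 85.00

85.00


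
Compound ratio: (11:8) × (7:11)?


Compound ratio = (11×7) : (8×11)
= 77:88
GCD = 11
= 7:8

7:8


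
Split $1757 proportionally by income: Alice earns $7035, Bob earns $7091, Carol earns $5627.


Total income = 7035 + 7091 + 5627 = $19753
Alice: $1757 × 7035/19753 = $625.75
Bob: $1757 × 7091/19753 = $630.73
Carol: $1757 × 5627/19753 = $500.51
= Alice: $625.75, Bob: $630.73, Carol: $500.51

Alice: $625.75, Bob: $630.73, Carol: $500.51


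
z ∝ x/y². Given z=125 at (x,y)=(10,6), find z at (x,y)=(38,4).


z = k·x/y²
Solve for k using the known point: k = z·y²/x = 125×36/10 = 4500/10 = 450.0000
Now evaluate at x=38, y=4:
z = k × 38 / 16 = (4500 × 38) / (10 × 16) = 171000/160
= 1068.7500

1068.7500


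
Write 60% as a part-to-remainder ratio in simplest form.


60% means 60 parts out of 100; remainder = 40
Part : remainder = 60:40
GCD = 20
= 3:2

3:2


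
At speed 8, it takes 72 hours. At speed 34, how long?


Inverse proportion: x × y = constant
k = 8 × 72 = 576
y₂ = k / 34 = 576 / 34
= 16.94

16.94


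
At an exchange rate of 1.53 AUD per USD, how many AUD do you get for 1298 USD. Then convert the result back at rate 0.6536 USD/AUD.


Amount × rate = 1298 × 1.53 = 1985.94 AUD
Round-trip: 1985.94 × 0.6536 = 1298.01 USD
= 1985.94 AUD, then 1298.01 USD

1985.94 AUD, then 1298.01 USD


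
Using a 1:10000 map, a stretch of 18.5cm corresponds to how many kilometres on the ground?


Real distance = map distance × scale
= 18.5cm × 10000
= 185000 cm = 1850.0 m
= 1.850 km

1.850 km


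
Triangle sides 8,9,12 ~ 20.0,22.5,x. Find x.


Scale factor = 20.0/8 = 2.5
Missing side = 12 × 2.5
= 30.0

30.0


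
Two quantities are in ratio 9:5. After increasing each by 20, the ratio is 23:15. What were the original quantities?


Let A = 9k, B = 5k.
(9k + 20) / (5k + 20) = 23/15
Cross-multiply: 15(9k + 20) = 23(5k + 20)
135k + 300 = 115k + 460
135k - 115k = 460 - 300
20k = 160
k = 160/20 = 8
A = 9×8 = 72, B = 5×8 = 40
= A = 72, B = 40

A = 72, B = 40


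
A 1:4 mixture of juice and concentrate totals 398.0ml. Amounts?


Total parts = 1 + 4 = 5
juice: 398.0 × 1/5 = 79.6ml
concentrate: 398.0 × 4/5 = 318.4ml
= 79.6ml and 318.4ml

79.6ml and 318.4ml


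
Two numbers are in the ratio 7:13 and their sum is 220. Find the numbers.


Let A = 7k, B = 13k.
7k + 13k = 220
20k = 220 → k = 220/20 = 11
A = 7×11 = 77, B = 13×11 = 143
= A = 77, B = 143

A = 77, B = 143


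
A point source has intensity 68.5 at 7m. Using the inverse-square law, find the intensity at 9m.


I₁d₁² = I₂d₂²
I₂ = I₁ × (d₁/d₂)²
= 68.5 × (7/9)²
= 68.5 × 49/81
= 3356.5/81
≈ 41.4383

41.4383


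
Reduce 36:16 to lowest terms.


GCD(36, 16) = 4
36/4 : 16/4
= 9:4

9:4


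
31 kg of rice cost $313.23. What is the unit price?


Unit rate = total / quantity
= 313.23 / 31
= $10.10 per unit

$10.10 per unit


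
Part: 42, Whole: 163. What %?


Percentage = (part / whole) × 100
= (42 / 163) × 100
≈ 25.77%

25.77%


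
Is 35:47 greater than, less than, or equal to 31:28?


35/47 = 0.7447
31/28 = 1.1071
0.7447 < 1.1071, so 35:47 is less
= less than

less than


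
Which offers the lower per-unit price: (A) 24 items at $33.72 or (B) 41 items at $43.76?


Deal A: $33.72/24 = $1.4050/unit
Deal B: $43.76/41 = $1.0673/unit
B is cheaper per unit
= Deal B

Deal B


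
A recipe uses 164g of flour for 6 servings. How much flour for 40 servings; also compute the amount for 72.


Direct proportion: y/x = constant
k = 164/6 ≈ 27.3333
y at x=40: k × 40 = 164 × 40 / 6 = 6560/6 ≈ 1093.33
y at x=72: k × 72 = 164 × 72 / 6 = 11808/6 = 1968.00
= 1093.33 and 1968.00

1093.33 and 1968.00


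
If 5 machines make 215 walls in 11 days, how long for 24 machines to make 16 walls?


Days ∝ work / workers, so d₂ = d₁ × (m₁/m₂) × (w₂/w₁)
Workers factor (inverse): 5/24 ≈ 0.2083
Work factor (direct): 16/215 ≈ 0.0744
d₂ = 11 × 5/24 × 16/215 = (11 × 5 × 16) / (24 × 215) = 880/5160
≈ 0.17 days

0.17 days


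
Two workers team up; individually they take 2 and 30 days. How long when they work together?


Rate of A = 1/2 per day
Rate of B = 1/30 per day
Combined rate = 1/2 + 1/30 = 32/60 ≈ 0.5333 per day
Days = 1 / combined rate = 60/32
≈ 1.88 days

1.88 days


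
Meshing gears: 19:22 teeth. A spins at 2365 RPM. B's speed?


Gear ratio = 19:22 = 19:22
RPM_B = RPM_A × (teeth_A / teeth_B)
= 2365 × (19/22)
= 2042.5 RPM

2042.5 RPM


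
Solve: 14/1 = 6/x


Cross multiply: 14 × x = 1 × 6
14x = 6
x = 6 / 14
= 0.43

0.43


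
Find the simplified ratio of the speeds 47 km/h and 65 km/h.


Ratio = 47:65
GCD = 1
Simplified = 47:65
Time ratio (same distance) = 65:47
Speed ratio = 47:65

47:65


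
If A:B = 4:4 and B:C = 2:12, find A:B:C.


Match B: multiply A:B by 2 → 8:8
Multiply B:C by 4 → 8:48
Combined: 8:8:48
GCD = 8
= 1:1:6

1:1:6


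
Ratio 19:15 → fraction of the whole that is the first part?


Total parts = 19 + 15 = 34
First part: 19/34 = 19/34
= 19/34

19/34


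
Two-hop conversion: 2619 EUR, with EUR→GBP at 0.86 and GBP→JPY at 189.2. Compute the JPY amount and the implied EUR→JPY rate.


Step 1: 2619 EUR × 0.86 = 2252.34 GBP
Step 2: 2252.34 GBP × 189.2 = 426142.73 JPY
Implied rate EUR→JPY = 0.86 × 189.2 = 162.7120
= 426142.73 JPY; implied rate 162.7120 JPY/EUR

426142.73 JPY; implied rate 162.7120 JPY/EUR


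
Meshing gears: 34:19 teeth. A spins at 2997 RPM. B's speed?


Gear ratio = 34:19 = 34:19
RPM_B = RPM_A × (teeth_A / teeth_B)
= 2997 × (34/19)
= 5363.1 RPM

5363.1 RPM


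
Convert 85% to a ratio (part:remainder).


85% means 85 parts out of 100; remainder = 15
Part : remainder = 85:15
GCD = 5
= 17:3

17:3


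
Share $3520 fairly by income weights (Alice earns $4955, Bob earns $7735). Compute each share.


Total income = 4955 + 7735 = $12690
Alice: $3520 × 4955/12690 = $1374.44
Bob: $3520 × 7735/12690 = $2145.56
= Alice: $1374.44, Bob: $2145.56

Alice: $1374.44, Bob: $2145.56


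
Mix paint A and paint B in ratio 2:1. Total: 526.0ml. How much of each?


Total parts = 2 + 1 = 3
paint A: 526.0 × 2/3 = 350.7ml
paint B: 526.0 × 1/3 = 175.3ml
= 350.7ml and 175.3ml

350.7ml and 175.3ml


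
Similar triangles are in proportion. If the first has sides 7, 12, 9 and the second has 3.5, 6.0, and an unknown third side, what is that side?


Scale factor = 3.5/7 = 0.5
Missing side = 9 × 0.5
= 4.5

4.5


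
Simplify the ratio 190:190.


GCD(190, 190) = 190
190/190 : 190/190
= 1:1

1:1


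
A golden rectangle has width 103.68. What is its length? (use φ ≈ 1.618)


φ = (1 + √5) / 2 ≈ 1.618
Length = width × φ = 103.68 × 1.618 = 167.75424
≈ 167.75

167.75


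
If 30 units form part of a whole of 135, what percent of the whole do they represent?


Percentage = (part / whole) × 100
= (30 / 135) × 100
≈ 22.22%

22.22%


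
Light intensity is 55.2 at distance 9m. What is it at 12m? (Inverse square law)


I₁d₁² = I₂d₂²
I₂ = I₁ × (d₁/d₂)²
= 55.2 × (9/12)²
= 55.2 × 81/144
= 4471.2/144
= 31.0500

31.0500


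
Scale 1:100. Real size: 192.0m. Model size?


Model size = real / scale
= 192.0 / 100
= 1.9200 m

1.9200 m


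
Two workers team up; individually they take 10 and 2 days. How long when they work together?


Rate of A = 1/10 per day
Rate of B = 1/2 per day
Combined rate = 1/10 + 1/2 = 12/20 = 0.6000 per day
Days = 1 / combined rate = 20/12
≈ 1.67 days

1.67 days


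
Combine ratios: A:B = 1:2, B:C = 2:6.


Match B: multiply A:B by 2 → 2:4
Multiply B:C by 2 → 4:12
Combined: 2:4:12
GCD = 2
= 1:2:6

1:2:6


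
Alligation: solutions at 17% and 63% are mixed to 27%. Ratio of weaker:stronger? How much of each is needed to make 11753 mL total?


Let x parts of 17% mix with y parts of 63%.
17x + 63y = 27(x + y)
17x + 63y = 27x + 27y
x(17 - 27) = y(27 - 63)
x/y = (63 - 27)/(27 - 17) = 36/10
Simplify: 18:5
Total parts = 23; one part = 11753/23 = 511.00 mL
17% solution: 18×511.00 = 9198.00 mL
63% solution: 5×511.00 = 2555.00 mL
= ratio 18:5; 9198.00 mL and 2555.00 mL

ratio 18:5; 9198.00 mL and 2555.00 mL


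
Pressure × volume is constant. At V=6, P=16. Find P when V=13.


Inverse proportion: x × y = constant
k = 6 × 16 = 96
y₂ = k / 13 = 96 / 13
= 7.38

7.38


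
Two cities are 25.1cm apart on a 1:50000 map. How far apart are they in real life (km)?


Real distance = map distance × scale
= 25.1cm × 50000
= 1255000 cm = 12550.0 m
= 12.550 km

12.550 km


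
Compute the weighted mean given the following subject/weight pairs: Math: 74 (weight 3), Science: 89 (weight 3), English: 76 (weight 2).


Numerator = 74×3 + 89×3 + 76×2
= 222 + 267 + 152
= 641
Total weight = 8
Weighted avg = 641/8
= 80.13

80.13


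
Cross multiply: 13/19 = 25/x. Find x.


Cross multiply: 13 × x = 19 × 25
13x = 475
x = 475 / 13
= 36.54

36.54


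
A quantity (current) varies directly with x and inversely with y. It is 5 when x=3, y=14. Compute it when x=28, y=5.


z = k·x/y
Solve for k using the known point: k = z·y/x = 5×14/3 = 70/3 ≈ 23.3333
Now evaluate at x=28, y=5:
z = k × 28 / 5 = (70 × 28) / (3 × 5) = 1960/15
≈ 130.6667

130.6667


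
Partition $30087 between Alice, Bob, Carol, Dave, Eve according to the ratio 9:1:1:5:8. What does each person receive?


Total parts = 9 + 1 + 1 + 5 + 8 = 24
Alice: 30087 × 9/24 = 11282.63
Bob: 30087 × 1/24 = 1253.63
Carol: 30087 × 1/24 = 1253.63
Dave: 30087 × 5/24 = 6268.13
Eve: 30087 × 8/24 = 10029.00
= Alice: $11282.63, Bob: $1253.63, Carol: $1253.63, Dave: $6268.13, Eve: $10029.00

Alice: $11282.63, Bob: $1253.63, Carol: $1253.63, Dave: $6268.13, Eve: $10029.00


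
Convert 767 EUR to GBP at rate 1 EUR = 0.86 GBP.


Amount × rate = 767 × 0.86
= 659.62 GBP

659.62 GBP


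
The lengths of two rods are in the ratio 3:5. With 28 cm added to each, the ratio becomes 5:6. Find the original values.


Let A = 3k, B = 5k.
(3k + 28) / (5k + 28) = 5/6
Cross-multiply: 6(3k + 28) = 5(5k + 28)
18k + 168 = 25k + 140
18k - 25k = 140 - 168
-7k = -28
k = -28/-7 = 4
A = 3×4 = 12, B = 5×4 = 20
= A = 12, B = 20

A = 12, B = 20


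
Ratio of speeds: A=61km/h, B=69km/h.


Ratio = 61:69
GCD = 1
Simplified = 61:69
Time ratio (same distance) = 69:61
Speed ratio = 61:69

61:69


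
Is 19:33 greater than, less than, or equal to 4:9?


19/33 = 0.5758
4/9 = 0.4444
0.5758 > 0.4444, so 19:33 is greater
= greater than

greater than


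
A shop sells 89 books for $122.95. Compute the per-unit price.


Unit rate = total / quantity
= 122.95 / 89
= $1.38 per unit

$1.38 per unit


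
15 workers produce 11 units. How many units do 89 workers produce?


Direct proportion: y/x = constant
k = 11/15 ≈ 0.7333
y₂ = k × 89 = 11 × 89 / 15 = 979/15
≈ 65.27

65.27


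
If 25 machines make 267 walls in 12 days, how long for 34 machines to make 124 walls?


Days ∝ work / workers, so d₂ = d₁ × (m₁/m₂) × (w₂/w₁)
Workers factor (inverse): 25/34 ≈ 0.7353
Work factor (direct): 124/267 ≈ 0.4644
d₂ = 12 × 25/34 × 124/267 = (12 × 25 × 124) / (34 × 267) = 37200/9078
≈ 4.10 days

4.10 days


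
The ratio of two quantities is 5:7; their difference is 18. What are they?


Let A = 5k, B = 7k.
7k - 5k = 18
2k = 18 → k = 18/2 = 9
A = 5×9 = 45, B = 7×9 = 63
= A = 45, B = 63

A = 45, B = 63


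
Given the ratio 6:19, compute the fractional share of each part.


Total parts = 6 + 19 = 25
First part: 6/25 = 6/25
Second part: 19/25 = 19/25
= 6/25 and 19/25

6/25 and 19/25


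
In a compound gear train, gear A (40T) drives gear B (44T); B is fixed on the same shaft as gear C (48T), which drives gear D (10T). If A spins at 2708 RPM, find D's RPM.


Stage 1: RPM_B = RPM_A × t_A/t_B = 2708 × 40/44 = 108320/44 ≈ 2461.82
B and C share a shaft → RPM_C = RPM_B
Stage 2: RPM_D = RPM_C × t_C/t_D = RPM_A × (t_A×t_C)/(t_B×t_D)
Overall ratio = (40×48)/(44×10) = 1920/440
RPM_D = 2708 × 1920/440 = 5199360/440
≈ 11816.73 RPM

11816.73 RPM


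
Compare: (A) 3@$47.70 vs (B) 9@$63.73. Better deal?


Deal A: $47.70/3 = $15.9000/unit
Deal B: $63.73/9 = $7.0811/unit
B is cheaper per unit
= Deal B

Deal B


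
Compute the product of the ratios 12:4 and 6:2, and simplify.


Compound ratio = (12×6) : (4×2)
= 72:8
GCD = 8
= 9:1

9:1


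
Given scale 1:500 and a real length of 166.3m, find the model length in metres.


Model size = real / scale
= 166.3 / 500
= 0.3326 m

0.3326 m


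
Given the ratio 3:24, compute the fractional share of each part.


Total parts = 3 + 24 = 27
First part: 3/27 = 1/9
Second part: 24/27 = 8/9
= 1/9 and 8/9

1/9 and 8/9


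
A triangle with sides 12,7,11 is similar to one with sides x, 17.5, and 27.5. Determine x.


Scale factor = 17.5/7 = 2.5
Missing side = 12 × 2.5
= 30.0

30.0


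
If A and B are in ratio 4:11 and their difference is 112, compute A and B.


Let A = 4k, B = 11k.
11k - 4k = 112
7k = 112 → k = 112/7 = 16
A = 4×16 = 64, B = 11×16 = 176
= A = 64, B = 176

A = 64, B = 176


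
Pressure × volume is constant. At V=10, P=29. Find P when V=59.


Inverse proportion: x × y = constant
k = 10 × 29 = 290
y₂ = k / 59 = 290 / 59
= 4.92

4.92


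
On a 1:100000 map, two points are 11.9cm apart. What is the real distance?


Real distance = map distance × scale
= 11.9cm × 100000
= 1190000 cm = 11900.0 m
= 11.900 km

11.900 km


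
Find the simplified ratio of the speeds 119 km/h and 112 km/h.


Ratio = 119:112
GCD = 7
Simplified = 17:16
Time ratio (same distance) = 16:17
Speed ratio = 17:16

17:16


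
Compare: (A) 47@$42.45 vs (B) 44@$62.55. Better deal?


Deal A: $42.45/47 = $0.9032/unit
Deal B: $62.55/44 = $1.4216/unit
A is cheaper per unit
= Deal A

Deal A


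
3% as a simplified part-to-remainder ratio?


3% means 3 parts out of 100; remainder = 97
Part : remainder = 3:97
GCD = 1
= 3:97

3:97


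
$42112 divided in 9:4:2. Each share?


Total parts = 9 + 4 + 2 = 15
Part 1: 42112 × 9/15 = 25267.20
Part 2: 42112 × 4/15 = 11229.87
Part 3: 42112 × 2/15 = 5614.93
= Part 1: $25267.20, Part 2: $11229.87, Part 3: $5614.93

Part 1: $25267.20, Part 2: $11229.87, Part 3: $5614.93


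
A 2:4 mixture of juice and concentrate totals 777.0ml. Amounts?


Total parts = 2 + 4 = 6
juice: 777.0 × 2/6 = 259.0ml
concentrate: 777.0 × 4/6 = 518.0ml
= 259.0ml and 518.0ml

259.0ml and 518.0ml


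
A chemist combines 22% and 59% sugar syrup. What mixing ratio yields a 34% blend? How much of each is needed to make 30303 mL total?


Let x parts of 22% mix with y parts of 59%.
22x + 59y = 34(x + y)
22x + 59y = 34x + 34y
x(22 - 34) = y(34 - 59)
x/y = (59 - 34)/(34 - 22) = 25/12
Simplify: 25:12
Total parts = 37; one part = 30303/37 = 819.00 mL
22% solution: 25×819.00 = 20475.00 mL
59% solution: 12×819.00 = 9828.00 mL
= ratio 25:12; 20475.00 mL and 9828.00 mL

ratio 25:12; 20475.00 mL and 9828.00 mL


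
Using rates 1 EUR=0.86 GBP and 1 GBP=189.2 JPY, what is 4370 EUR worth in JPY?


Step 1: 4370 EUR × 0.86 = 3758.20 GBP
Step 2: 3758.20 GBP × 189.2 = 711051.44 JPY
Implied rate EUR→JPY = 0.86 × 189.2 = 162.7120
= 711051.44 JPY

711051.44 JPY


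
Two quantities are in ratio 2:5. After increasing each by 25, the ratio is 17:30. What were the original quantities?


Let A = 2k, B = 5k.
(2k + 25) / (5k + 25) = 17/30
Cross-multiply: 30(2k + 25) = 17(5k + 25)
60k + 750 = 85k + 425
60k - 85k = 425 - 750
-25k = -325
k = -325/-25 = 13
A = 2×13 = 26, B = 5×13 = 65
= A = 26, B = 65

A = 26, B = 65


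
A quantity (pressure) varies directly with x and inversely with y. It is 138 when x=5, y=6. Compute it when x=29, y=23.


z = k·x/y
Solve for k using the known point: k = z·y/x = 138×6/5 = 828/5 = 165.6000
Now evaluate at x=29, y=23:
z = k × 29 / 23 = (828 × 29) / (5 × 23) = 24012/115
= 208.8000

208.8000


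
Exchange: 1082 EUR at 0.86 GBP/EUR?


Amount × rate = 1082 × 0.86
= 930.52 GBP

930.52 GBP


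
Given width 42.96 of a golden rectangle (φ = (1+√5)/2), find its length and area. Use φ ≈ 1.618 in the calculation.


φ = (1 + √5) / 2 ≈ 1.618
Length = width × φ = 42.96 × 1.618 = 69.50928
≈ 69.51
Area = width × length = 42.96 × 69.50928 = 2986.1186688 ≈ 2986.12
= Length: 69.51, Area: 2986.12

Length: 69.51, Area: 2986.12


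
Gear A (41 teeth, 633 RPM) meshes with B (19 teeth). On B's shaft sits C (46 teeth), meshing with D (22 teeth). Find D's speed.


Stage 1: RPM_B = RPM_A × t_A/t_B = 633 × 41/19 = 25953/19 ≈ 1365.95
B and C share a shaft → RPM_C = RPM_B
Stage 2: RPM_D = RPM_C × t_C/t_D = RPM_A × (t_A×t_C)/(t_B×t_D)
Overall ratio = (41×46)/(19×22) = 1886/418
RPM_D = 633 × 1886/418 = 1193838/418
≈ 2856.07 RPM

2856.07 RPM


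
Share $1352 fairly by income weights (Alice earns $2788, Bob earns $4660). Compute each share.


Total income = 2788 + 4660 = $7448
Alice: $1352 × 2788/7448 = $506.09
Bob: $1352 × 4660/7448 = $845.91
= Alice: $506.09, Bob: $845.91

Alice: $506.09, Bob: $845.91


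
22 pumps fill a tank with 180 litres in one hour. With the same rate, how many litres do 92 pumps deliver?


Direct proportion: y/x = constant
k = 180/22 ≈ 8.1818
y₂ = k × 92 = 180 × 92 / 22 = 16560/22
≈ 752.73

752.73


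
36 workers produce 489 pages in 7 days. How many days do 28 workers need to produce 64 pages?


Days ∝ work / workers, so d₂ = d₁ × (m₁/m₂) × (w₂/w₁)
Workers factor (inverse): 36/28 ≈ 1.2857
Work factor (direct): 64/489 ≈ 0.1309
d₂ = 7 × 36/28 × 64/489 = (7 × 36 × 64) / (28 × 489) = 16128/13692
≈ 1.18 days

1.18 days


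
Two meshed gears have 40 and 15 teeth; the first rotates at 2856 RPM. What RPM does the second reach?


Gear ratio = 40:15 = 8:3
RPM_B = RPM_A × (teeth_A / teeth_B)
= 2856 × (40/15)
= 7616.0 RPM

7616.0 RPM


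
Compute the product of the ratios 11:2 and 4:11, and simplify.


Compound ratio = (11×4) : (2×11)
= 44:22
GCD = 22
= 2:1

2:1


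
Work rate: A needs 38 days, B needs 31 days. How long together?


Rate of A = 1/38 per day
Rate of B = 1/31 per day
Combined rate = 1/38 + 1/31 = 69/1178 ≈ 0.0586 per day
Days = 1 / combined rate = 1178/69
≈ 17.07 days

17.07 days


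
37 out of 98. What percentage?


Percentage = (part / whole) × 100
= (37 / 98) × 100
≈ 37.76%

37.76%


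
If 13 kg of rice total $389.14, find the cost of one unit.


Unit rate = total / quantity
= 389.14 / 13
= $29.93 per unit

$29.93 per unit


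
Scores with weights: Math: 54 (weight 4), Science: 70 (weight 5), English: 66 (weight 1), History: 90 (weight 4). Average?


Numerator = 54×4 + 70×5 + 66×1 + 90×4
= 216 + 350 + 66 + 360
= 992
Total weight = 14
Weighted avg = 992/14
= 70.86

70.86


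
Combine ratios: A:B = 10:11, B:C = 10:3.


Match B: multiply A:B by 10 → 100:110
Multiply B:C by 11 → 110:33
Combined: 100:110:33
GCD = 1
= 100:110:33

100:110:33


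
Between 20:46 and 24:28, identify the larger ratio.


20/46 = 0.4348
24/28 = 0.8571
0.4348 < 0.8571, so 20:46 is less
= 24:28

24:28


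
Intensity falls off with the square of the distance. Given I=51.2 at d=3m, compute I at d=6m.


I₁d₁² = I₂d₂²
I₂ = I₁ × (d₁/d₂)²
= 51.2 × (3/6)²
= 51.2 × 9/36
= 460.8/36
= 12.8000

12.8000


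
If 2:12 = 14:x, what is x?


Cross multiply: 2 × x = 12 × 14
2x = 168
x = 168 / 2
= 84.00

84.00


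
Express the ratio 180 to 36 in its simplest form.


GCD(180, 36) = 36
180/36 : 36/36
= 5:1

5:1


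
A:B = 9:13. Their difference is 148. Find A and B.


Let A = 9k, B = 13k.
13k - 9k = 148
4k = 148 → k = 148/4 = 37
A = 9×37 = 333, B = 13×37 = 481
= A = 333, B = 481

A = 333, B = 481


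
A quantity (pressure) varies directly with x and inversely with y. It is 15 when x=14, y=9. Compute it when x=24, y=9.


z = k·x/y
Solve for k using the known point: k = z·y/x = 15×9/14 = 135/14 ≈ 9.6429
Now evaluate at x=24, y=9:
z = k × 24 / 9 = (135 × 24) / (14 × 9) = 3240/126
≈ 25.7143

25.7143


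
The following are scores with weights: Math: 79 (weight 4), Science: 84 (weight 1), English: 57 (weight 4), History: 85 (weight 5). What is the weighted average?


Numerator = 79×4 + 84×1 + 57×4 + 85×5
= 316 + 84 + 228 + 425
= 1053
Total weight = 14
Weighted avg = 1053/14
= 75.21

75.21


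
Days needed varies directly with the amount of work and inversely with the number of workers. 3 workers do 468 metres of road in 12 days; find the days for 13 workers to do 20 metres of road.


Days ∝ work / workers, so d₂ = d₁ × (m₁/m₂) × (w₂/w₁)
Workers factor (inverse): 3/13 ≈ 0.2308
Work factor (direct): 20/468 ≈ 0.0427
d₂ = 12 × 3/13 × 20/468 = (12 × 3 × 20) / (13 × 468) = 720/6084
≈ 0.12 days

0.12 days


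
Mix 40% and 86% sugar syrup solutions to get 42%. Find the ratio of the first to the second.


Let x parts of 40% mix with y parts of 86%.
40x + 86y = 42(x + y)
40x + 86y = 42x + 42y
x(40 - 42) = y(42 - 86)
x/y = (86 - 42)/(42 - 40) = 44/2
Simplify: 22:1
= 22:1

22:1


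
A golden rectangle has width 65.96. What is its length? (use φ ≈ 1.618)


φ = (1 + √5) / 2 ≈ 1.618
Length = width × φ = 65.96 × 1.618 = 106.72328
≈ 106.72

106.72


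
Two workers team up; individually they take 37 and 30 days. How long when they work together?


Rate of A = 1/37 per day
Rate of B = 1/30 per day
Combined rate = 1/37 + 1/30 = 67/1110 ≈ 0.0604 per day
Days = 1 / combined rate = 1110/67
≈ 16.57 days

16.57 days


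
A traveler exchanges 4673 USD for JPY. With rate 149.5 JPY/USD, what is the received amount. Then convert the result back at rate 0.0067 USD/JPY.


Amount × rate = 4673 × 149.5 = 698613.50 JPY
Round-trip: 698613.50 × 0.0067 = 4680.71 USD
= 698613.50 JPY, then 4680.71 USD

698613.50 JPY, then 4680.71 USD


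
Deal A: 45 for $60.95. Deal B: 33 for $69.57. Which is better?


Deal A: $60.95/45 = $1.3544/unit
Deal B: $69.57/33 = $2.1082/unit
A is cheaper per unit
= Deal A

Deal A


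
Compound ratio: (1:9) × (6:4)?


Compound ratio = (1×6) : (9×4)
= 6:36
GCD = 6
= 1:6

1:6


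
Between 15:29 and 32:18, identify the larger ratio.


15/29 = 0.5172
32/18 = 1.7778
0.5172 < 1.7778, so 15:29 is less
= 32:18

32:18


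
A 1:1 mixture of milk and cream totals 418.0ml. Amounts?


Total parts = 1 + 1 = 2
milk: 418.0 × 1/2 = 209.0ml
cream: 418.0 × 1/2 = 209.0ml
= 209.0ml and 209.0ml

209.0ml and 209.0ml


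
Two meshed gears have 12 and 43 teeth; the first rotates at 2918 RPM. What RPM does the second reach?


Gear ratio = 12:43 = 12:43
RPM_B = RPM_A × (teeth_A / teeth_B)
= 2918 × (12/43)
= 814.3 RPM

814.3 RPM


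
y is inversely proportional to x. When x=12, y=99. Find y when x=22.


Inverse proportion: x × y = constant
k = 12 × 99 = 1188
y₂ = k / 22 = 1188 / 22
= 54.00

54.00


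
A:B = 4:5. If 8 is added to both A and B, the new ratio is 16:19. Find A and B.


Let A = 4k, B = 5k.
(4k + 8) / (5k + 8) = 16/19
Cross-multiply: 19(4k + 8) = 16(5k + 8)
76k + 152 = 80k + 128
76k - 80k = 128 - 152
-4k = -24
k = -24/-4 = 6
A = 4×6 = 24, B = 5×6 = 30
= A = 24, B = 30

A = 24, B = 30


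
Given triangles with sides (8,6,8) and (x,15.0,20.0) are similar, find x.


Scale factor = 15.0/6 = 2.5
Missing side = 8 × 2.5
= 20.0

20.0


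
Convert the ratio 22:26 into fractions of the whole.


Total parts = 22 + 26 = 48
First part: 22/48 = 11/24
Second part: 26/48 = 13/24
= 11/24 and 13/24

11/24 and 13/24


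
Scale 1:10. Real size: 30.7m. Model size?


Model size = real / scale
= 30.7 / 10
= 3.0700 m

3.0700 m


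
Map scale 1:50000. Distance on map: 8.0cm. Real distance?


Real distance = map distance × scale
= 8.0cm × 50000
= 400000 cm = 4000.0 m
= 4.000 km

4.000 km


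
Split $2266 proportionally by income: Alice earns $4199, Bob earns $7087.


Total income = 4199 + 7087 = $11286
Alice: $2266 × 4199/11286 = $843.07
Bob: $2266 × 7087/11286 = $1422.93
= Alice: $843.07, Bob: $1422.93

Alice: $843.07, Bob: $1422.93


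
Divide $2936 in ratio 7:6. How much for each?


Total parts = 7 + 6 = 13
Part 1: 2936 × 7/13 = 1580.92
Part 2: 2936 × 6/13 = 1355.08
= Part 1: $1580.92, Part 2: $1355.08

Part 1: $1580.92, Part 2: $1355.08


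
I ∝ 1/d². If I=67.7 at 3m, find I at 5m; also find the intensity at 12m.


I₁d₁² = I₂d₂²
I at 5m = 67.7 × (3/5)² = 67.7 × 9/25 = 609.3/25 = 24.3720
I at 12m = 67.7 × (3/12)² = 67.7 × 9/144 = 609.3/144 ≈ 4.2313
= 24.3720 and 4.2313

24.3720 and 4.2313


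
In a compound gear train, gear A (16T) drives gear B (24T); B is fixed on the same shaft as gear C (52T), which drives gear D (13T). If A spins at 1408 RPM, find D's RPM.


Stage 1: RPM_B = RPM_A × t_A/t_B = 1408 × 16/24 = 22528/24 ≈ 938.67
B and C share a shaft → RPM_C = RPM_B
Stage 2: RPM_D = RPM_C × t_C/t_D = RPM_A × (t_A×t_C)/(t_B×t_D)
Overall ratio = (16×52)/(24×13) = 832/312
RPM_D = 1408 × 832/312 = 1171456/312
≈ 3754.67 RPM

3754.67 RPM


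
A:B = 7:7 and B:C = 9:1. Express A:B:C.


Match B: multiply A:B by 9 → 63:63
Multiply B:C by 7 → 63:7
Combined: 63:63:7
GCD = 7
= 9:9:1

9:9:1


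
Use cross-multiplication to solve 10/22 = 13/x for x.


Cross multiply: 10 × x = 22 × 13
10x = 286
x = 286 / 10
= 28.60

28.60


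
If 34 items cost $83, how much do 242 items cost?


Direct proportion: y/x = constant
k = 83/34 ≈ 2.4412
y₂ = k × 242 = 83 × 242 / 34 = 20086/34
≈ 590.76

590.76


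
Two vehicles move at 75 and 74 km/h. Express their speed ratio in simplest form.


Ratio = 75:74
GCD = 1
Simplified = 75:74
Time ratio (same distance) = 74:75
Speed ratio = 75:74

75:74


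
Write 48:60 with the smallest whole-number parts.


GCD(48, 60) = 12
48/12 : 60/12
= 4:5

4:5


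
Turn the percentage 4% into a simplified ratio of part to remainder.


4% means 4 parts out of 100; remainder = 96
Part : remainder = 4:96
GCD = 4
= 1:24

1:24


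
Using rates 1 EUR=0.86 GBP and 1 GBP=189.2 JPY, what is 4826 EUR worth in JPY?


Step 1: 4826 EUR × 0.86 = 4150.36 GBP
Step 2: 4150.36 GBP × 189.2 = 785248.11 JPY
Implied rate EUR→JPY = 0.86 × 189.2 = 162.7120
= 785248.11 JPY

785248.11 JPY


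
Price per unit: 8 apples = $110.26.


Unit rate = total / quantity
= 110.26 / 8
= $13.78 per unit

$13.78 per unit


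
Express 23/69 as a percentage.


Percentage = (part / whole) × 100
= (23 / 69) × 100
≈ 33.33%

33.33%


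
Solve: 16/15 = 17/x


Cross multiply: 16 × x = 15 × 17
16x = 255
x = 255 / 16
= 15.94

15.94


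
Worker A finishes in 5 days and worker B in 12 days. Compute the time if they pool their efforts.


Rate of A = 1/5 per day
Rate of B = 1/12 per day
Combined rate = 1/5 + 1/12 = 17/60 ≈ 0.2833 per day
Days = 1 / combined rate = 60/17
≈ 3.53 days

3.53 days


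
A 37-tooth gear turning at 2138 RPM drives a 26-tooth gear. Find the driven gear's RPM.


Gear ratio = 37:26 = 37:26
RPM_B = RPM_A × (teeth_A / teeth_B)
= 2138 × (37/26)
= 3042.5 RPM

3042.5 RPM


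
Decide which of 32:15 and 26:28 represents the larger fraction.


32/15 = 2.1333
26/28 = 0.9286
2.1333 > 0.9286, so 32:15 is greater
= 32:15

32:15


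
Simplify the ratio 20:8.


GCD(20, 8) = 4
20/4 : 8/4
= 5:2

5:2


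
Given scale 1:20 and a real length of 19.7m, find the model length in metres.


Model size = real / scale
= 19.7 / 20
= 0.9850 m

0.9850 m


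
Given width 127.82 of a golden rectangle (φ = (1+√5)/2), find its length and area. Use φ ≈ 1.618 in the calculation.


φ = (1 + √5) / 2 ≈ 1.618
Length = width × φ = 127.82 × 1.618 = 206.81276
≈ 206.81
Area = width × length = 127.82 × 206.81276 = 26434.8069832 ≈ 26434.81
= Length: 206.81, Area: 26434.81

Length: 206.81, Area: 26434.81


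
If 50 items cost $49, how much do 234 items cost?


Direct proportion: y/x = constant
k = 49/50 = 0.9800
y₂ = k × 234 = 49 × 234 / 50 = 11466/50
= 229.32

229.32


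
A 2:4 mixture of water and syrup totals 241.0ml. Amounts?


Total parts = 2 + 4 = 6
water: 241.0 × 2/6 = 80.3ml
syrup: 241.0 × 4/6 = 160.7ml
= 80.3ml and 160.7ml

80.3ml and 160.7ml


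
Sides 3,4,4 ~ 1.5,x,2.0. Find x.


Scale factor = 1.5/3 = 0.5
Missing side = 4 × 0.5
= 2.0

2.0


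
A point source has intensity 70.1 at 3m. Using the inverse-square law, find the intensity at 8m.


I₁d₁² = I₂d₂²
I₂ = I₁ × (d₁/d₂)²
= 70.1 × (3/8)²
= 70.1 × 9/64
= 630.9/64
≈ 9.8578

9.8578


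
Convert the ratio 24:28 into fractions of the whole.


Total parts = 24 + 28 = 52
First part: 24/52 = 6/13
Second part: 28/52 = 7/13
= 6/13 and 7/13

6/13 and 7/13


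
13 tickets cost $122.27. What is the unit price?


Unit rate = total / quantity
= 122.27 / 13
= $9.41 per unit

$9.41 per unit


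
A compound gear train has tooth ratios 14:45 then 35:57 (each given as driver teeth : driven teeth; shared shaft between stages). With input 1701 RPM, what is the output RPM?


Stage 1: RPM_B = RPM_A × t_A/t_B = 1701 × 14/45 = 23814/45 = 529.20
B and C share a shaft → RPM_C = RPM_B
Stage 2: RPM_D = RPM_C × t_C/t_D = RPM_A × (t_A×t_C)/(t_B×t_D)
Overall ratio = (14×35)/(45×57) = 490/2565
RPM_D = 1701 × 490/2565 = 833490/2565
≈ 324.95 RPM

324.95 RPM


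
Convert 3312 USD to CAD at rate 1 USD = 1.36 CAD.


Amount × rate = 3312 × 1.36
= 4504.32 CAD

4504.32 CAD


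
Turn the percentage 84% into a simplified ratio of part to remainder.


84% means 84 parts out of 100; remainder = 16
Part : remainder = 84:16
GCD = 4
= 21:4

21:4


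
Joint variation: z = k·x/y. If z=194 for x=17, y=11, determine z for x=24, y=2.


z = k·x/y
Solve for k using the known point: k = z·y/x = 194×11/17 = 2134/17 ≈ 125.5294
Now evaluate at x=24, y=2:
z = k × 24 / 2 = (2134 × 24) / (17 × 2) = 51216/34
≈ 1506.3529

1506.3529


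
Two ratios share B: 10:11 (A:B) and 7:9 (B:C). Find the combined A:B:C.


Match B: multiply A:B by 7 → 70:77
Multiply B:C by 11 → 77:99
Combined: 70:77:99
GCD = 1
= 70:77:99

70:77:99


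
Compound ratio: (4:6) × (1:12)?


Compound ratio = (4×1) : (6×12)
= 4:72
GCD = 4
= 1:18

1:18


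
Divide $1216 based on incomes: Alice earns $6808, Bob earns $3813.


Total income = 6808 + 3813 = $10621
Alice: $1216 × 6808/10621 = $779.45
Bob: $1216 × 3813/10621 = $436.55
= Alice: $779.45, Bob: $436.55

Alice: $779.45, Bob: $436.55


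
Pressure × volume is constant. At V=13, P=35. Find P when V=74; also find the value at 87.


Inverse proportion: x × y = constant
k = 13 × 35 = 455
At x=74: k/74 = 6.15
At x=87: k/87 = 5.23
= 6.15 and 5.23

6.15 and 5.23


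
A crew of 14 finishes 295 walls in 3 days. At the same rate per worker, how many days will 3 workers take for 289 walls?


Days ∝ work / workers, so d₂ = d₁ × (m₁/m₂) × (w₂/w₁)
Workers factor (inverse): 14/3 ≈ 4.6667
Work factor (direct): 289/295 ≈ 0.9797
d₂ = 3 × 14/3 × 289/295 = (3 × 14 × 289) / (3 × 295) = 12138/885
≈ 13.72 days

13.72 days


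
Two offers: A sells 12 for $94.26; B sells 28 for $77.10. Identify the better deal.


Deal A: $94.26/12 = $7.8550/unit
Deal B: $77.10/28 = $2.7536/unit
B is cheaper per unit
= Deal B

Deal B


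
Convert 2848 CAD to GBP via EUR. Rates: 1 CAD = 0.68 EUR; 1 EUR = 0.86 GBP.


Step 1: 2848 CAD × 0.68 = 1936.64 EUR
Step 2: 1936.64 EUR × 0.86 = 1665.51 GBP
Implied rate CAD→GBP = 0.68 × 0.86 = 0.5848
= 1665.51 GBP

1665.51 GBP


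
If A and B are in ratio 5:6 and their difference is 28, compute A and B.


Let A = 5k, B = 6k.
6k - 5k = 28
1k = 28 → k = 28/1 = 28
A = 5×28 = 140, B = 6×28 = 168
= A = 140, B = 168

A = 140, B = 168


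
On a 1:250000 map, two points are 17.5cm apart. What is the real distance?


Real distance = map distance × scale
= 17.5cm × 250000
= 4375000 cm = 43750.0 m
= 43.750 km

43.750 km


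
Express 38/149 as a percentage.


Percentage = (part / whole) × 100
= (38 / 149) × 100
≈ 25.50%

25.50%


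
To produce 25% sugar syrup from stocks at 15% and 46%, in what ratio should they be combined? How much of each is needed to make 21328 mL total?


Let x parts of 15% mix with y parts of 46%.
15x + 46y = 25(x + y)
15x + 46y = 25x + 25y
x(15 - 25) = y(25 - 46)
x/y = (46 - 25)/(25 - 15) = 21/10
Simplify: 21:10
Total parts = 31; one part = 21328/31 = 688.00 mL
15% solution: 21×688.00 = 14448.00 mL
46% solution: 10×688.00 = 6880.00 mL
= ratio 21:10; 14448.00 mL and 6880.00 mL

ratio 21:10; 14448.00 mL and 6880.00 mL


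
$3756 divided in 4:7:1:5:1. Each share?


Total parts = 4 + 7 + 1 + 5 + 1 = 18
Part 1: 3756 × 4/18 = 834.67
Part 2: 3756 × 7/18 = 1460.67
Part 3: 3756 × 1/18 = 208.67
Part 4: 3756 × 5/18 = 1043.33
Part 5: 3756 × 1/18 = 208.67
= Part 1: $834.67, Part 2: $1460.67, Part 3: $208.67, Part 4: $1043.33, Part 5: $208.67

Part 1: $834.67, Part 2: $1460.67, Part 3: $208.67, Part 4: $1043.33, Part 5: $208.67


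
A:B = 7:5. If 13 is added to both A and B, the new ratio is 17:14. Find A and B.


Let A = 7k, B = 5k.
(7k + 13) / (5k + 13) = 17/14
Cross-multiply: 14(7k + 13) = 17(5k + 13)
98k + 182 = 85k + 221
98k - 85k = 221 - 182
13k = 39
k = 39/13 = 3
A = 7×3 = 21, B = 5×3 = 15
= A = 21, B = 15

A = 21, B = 15


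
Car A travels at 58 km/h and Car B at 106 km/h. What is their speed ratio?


Ratio = 58:106
GCD = 2
Simplified = 29:53
Time ratio (same distance) = 53:29
Speed ratio = 29:53

29:53


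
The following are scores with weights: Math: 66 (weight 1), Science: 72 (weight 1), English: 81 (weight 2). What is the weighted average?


Numerator = 66×1 + 72×1 + 81×2
= 66 + 72 + 162
= 300
Total weight = 4
Weighted avg = 300/4
= 75.00

75.00


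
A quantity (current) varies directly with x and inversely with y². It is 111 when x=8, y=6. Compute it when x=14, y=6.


z = k·x/y²
Solve for k using the known point: k = z·y²/x = 111×36/8 = 3996/8 = 499.5000
Now evaluate at x=14, y=6:
z = k × 14 / 36 = (3996 × 14) / (8 × 36) = 55944/288
= 194.2500

194.2500


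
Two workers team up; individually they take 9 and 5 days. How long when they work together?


Rate of A = 1/9 per day
Rate of B = 1/5 per day
Combined rate = 1/9 + 1/5 = 14/45 ≈ 0.3111 per day
Days = 1 / combined rate = 45/14
≈ 3.21 days

3.21 days


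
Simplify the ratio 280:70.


GCD(280, 70) = 70
280/70 : 70/70
= 4:1

4:1


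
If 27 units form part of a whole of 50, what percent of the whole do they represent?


Percentage = (part / whole) × 100
= (27 / 50) × 100
= 54.00%

54.00%


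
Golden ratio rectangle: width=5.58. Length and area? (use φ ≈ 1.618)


φ = (1 + √5) / 2 ≈ 1.618
Length = width × φ = 5.58 × 1.618 = 9.02844
≈ 9.03
Area = width × length = 5.58 × 9.02844 = 50.3786952 ≈ 50.38
= Length: 9.03, Area: 50.38

Length: 9.03, Area: 50.38


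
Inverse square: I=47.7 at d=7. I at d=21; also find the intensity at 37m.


I₁d₁² = I₂d₂²
I at 21m = 47.7 × (7/21)² = 47.7 × 49/441 = 2337.3/441 = 5.3000
I at 37m = 47.7 × (7/37)² = 47.7 × 49/1369 = 2337.3/1369 ≈ 1.7073
= 5.3000 and 1.7073

5.3000 and 1.7073


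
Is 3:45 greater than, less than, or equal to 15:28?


3/45 = 0.0667
15/28 = 0.5357
0.0667 < 0.5357, so 3:45 is less
= less than

less than


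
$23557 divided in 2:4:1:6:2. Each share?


Total parts = 2 + 4 + 1 + 6 + 2 = 15
Part 1: 23557 × 2/15 = 3140.93
Part 2: 23557 × 4/15 = 6281.87
Part 3: 23557 × 1/15 = 1570.47
Part 4: 23557 × 6/15 = 9422.80
Part 5: 23557 × 2/15 = 3140.93
= Part 1: $3140.93, Part 2: $6281.87, Part 3: $1570.47, Part 4: $9422.80, Part 5: $3140.93

Part 1: $3140.93, Part 2: $6281.87, Part 3: $1570.47, Part 4: $9422.80, Part 5: $3140.93


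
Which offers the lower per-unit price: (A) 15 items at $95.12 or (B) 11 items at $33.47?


Deal A: $95.12/15 = $6.3413/unit
Deal B: $33.47/11 = $3.0427/unit
B is cheaper per unit
= Deal B

Deal B


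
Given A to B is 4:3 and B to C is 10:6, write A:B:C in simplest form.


Match B: multiply A:B by 10 → 40:30
Multiply B:C by 3 → 30:18
Combined: 40:30:18
GCD = 2
= 20:15:9

20:15:9


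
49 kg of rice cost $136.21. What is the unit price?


Unit rate = total / quantity
= 136.21 / 49
= $2.78 per unit

$2.78 per unit


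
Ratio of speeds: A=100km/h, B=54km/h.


Ratio = 100:54
GCD = 2
Simplified = 50:27
Time ratio (same distance) = 27:50
Speed ratio = 50:27

50:27


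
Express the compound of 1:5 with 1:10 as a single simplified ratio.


Compound ratio = (1×1) : (5×10)
= 1:50
GCD = 1
= 1:50

1:50


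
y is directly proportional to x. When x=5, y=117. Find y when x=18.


Direct proportion: y/x = constant
k = 117/5 = 23.4000
y₂ = k × 18 = 117 × 18 / 5 = 2106/5
= 421.20

421.20


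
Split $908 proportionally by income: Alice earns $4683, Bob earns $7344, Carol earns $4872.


Total income = 4683 + 7344 + 4872 = $16899
Alice: $908 × 4683/16899 = $251.62
Bob: $908 × 7344/16899 = $394.60
Carol: $908 × 4872/16899 = $261.78
= Alice: $251.62, Bob: $394.60, Carol: $261.78

Alice: $251.62, Bob: $394.60, Carol: $261.78


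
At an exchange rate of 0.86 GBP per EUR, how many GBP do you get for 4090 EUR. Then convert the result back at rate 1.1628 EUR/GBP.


Amount × rate = 4090 × 0.86 = 3517.40 GBP
Round-trip: 3517.40 × 1.1628 = 4090.03 EUR
= 3517.40 GBP, then 4090.03 EUR

3517.40 GBP, then 4090.03 EUR


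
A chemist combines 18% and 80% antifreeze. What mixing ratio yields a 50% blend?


Let x parts of 18% mix with y parts of 80%.
18x + 80y = 50(x + y)
18x + 80y = 50x + 50y
x(18 - 50) = y(50 - 80)
x/y = (80 - 50)/(50 - 18) = 30/32
Simplify: 15:16
= 15:16

15:16


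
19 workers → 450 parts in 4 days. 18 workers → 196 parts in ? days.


Days ∝ work / workers, so d₂ = d₁ × (m₁/m₂) × (w₂/w₁)
Workers factor (inverse): 19/18 ≈ 1.0556
Work factor (direct): 196/450 ≈ 0.4356
d₂ = 4 × 19/18 × 196/450 = (4 × 19 × 196) / (18 × 450) = 14896/8100
≈ 1.84 days

1.84 days


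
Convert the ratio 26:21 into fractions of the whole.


Total parts = 26 + 21 = 47
First part: 26/47 = 26/47
Second part: 21/47 = 21/47
= 26/47 and 21/47

26/47 and 21/47


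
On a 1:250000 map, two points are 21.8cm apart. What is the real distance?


Real distance = map distance × scale
= 21.8cm × 250000
= 5450000 cm = 54500.0 m
= 54.500 km

54.500 km


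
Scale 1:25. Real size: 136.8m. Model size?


Model size = real / scale
= 136.8 / 25
= 5.4720 m

5.4720 m


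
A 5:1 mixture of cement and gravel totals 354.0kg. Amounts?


Total parts = 5 + 1 = 6
cement: 354.0 × 5/6 = 295.0kg
gravel: 354.0 × 1/6 = 59.0kg
= 295.0kg and 59.0kg

295.0kg and 59.0kg


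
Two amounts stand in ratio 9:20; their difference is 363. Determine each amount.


Let A = 9k, B = 20k.
20k - 9k = 363
11k = 363 → k = 363/11 = 33
A = 9×33 = 297, B = 20×33 = 660
= A = 297, B = 660

A = 297, B = 660
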